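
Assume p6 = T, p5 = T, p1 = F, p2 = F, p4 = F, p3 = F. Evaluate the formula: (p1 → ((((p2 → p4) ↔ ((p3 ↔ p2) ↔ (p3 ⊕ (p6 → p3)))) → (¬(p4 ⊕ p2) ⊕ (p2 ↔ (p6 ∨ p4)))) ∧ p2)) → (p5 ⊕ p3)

p2 → p4 = F → F = T
p3 ↔ p2 = F ↔ F = T
p6 → p3 = T → F = F
p3 ⊕ (p6 → p3) = F ⊕ F = F
(p3 ↔ p2) ↔ (p3 ⊕ (p6 → p3)) = T ↔ F = F
(p2 → p4) ↔ ((p3 ↔ p2) ↔ (p3 ⊕ (p6 → p3))) = T ↔ F = F
p4 ⊕ p2 = F ⊕ F = F
¬(p4 ⊕ p2) = ¬F = T
p6 ∨ p4 = T ∨ F = T
p2 ↔ (p6 ∨ p4) = F ↔ T = F
¬(p4 ⊕ p2) ⊕ (p2 ↔ (p6 ∨ p4)) = T ⊕ F = T
((p2 → p4) ↔ ((p3 ↔ p2) ↔ (p3 ⊕ (p6 → p3)))) → (¬(p4 ⊕ p2) ⊕ (p2 ↔ (p6 ∨ p4))) = F → T = T
(((p2 → p4) ↔ ((p3 ↔ p2) ↔ (p3 ⊕ (p6 → p3)))) → (¬(p4 ⊕ p2) ⊕ (p2 ↔ (p6 ∨ p4)))) ∧ p2 = T ∧ F = F
p1 → ((((p2 → p4) ↔ ((p3 ↔ p2) ↔ (p3 ⊕ (p6 → p3)))) → (¬(p4 ⊕ p2) ⊕ (p2 ↔ (p6 ∨ p4)))) ∧ p2) = F → F = T
p5 ⊕ p3 = T ⊕ F = T
(p1 → ((((p2 → p4) ↔ ((p3 ↔ p2) ↔ (p3 ⊕ (p6 → p3)))) → (¬(p4 ⊕ p2) ⊕ (p2 ↔ (p6 ∨ p4)))) ∧ p2)) → (p5 ⊕ p3) = T → T = T

T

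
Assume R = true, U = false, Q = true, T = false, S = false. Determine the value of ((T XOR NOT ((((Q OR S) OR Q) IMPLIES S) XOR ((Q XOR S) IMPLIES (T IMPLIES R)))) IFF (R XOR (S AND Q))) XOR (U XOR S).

Q OR S = true OR false = true
(Q OR S) OR Q = true OR true = true
((Q OR S) OR Q) IMPLIES S = true IMPLIES false = false
Q XOR S = true XOR false = true
T IMPLIES R = false IMPLIES true = true
(Q XOR S) IMPLIES (T IMPLIES R) = true IMPLIES true = true
(((Q OR S) OR Q) IMPLIES S) XOR ((Q XOR S) IMPLIES (T IMPLIES R)) = false XOR true = true
NOT ((((Q OR S) OR Q) IMPLIES S) XOR ((Q XOR S) IMPLIES (T IMPLIES R))) = NOT true = false
T XOR NOT ((((Q OR S) OR Q) IMPLIES S) XOR ((Q XOR S) IMPLIES (T IMPLIES R))) = false XOR false = false
S AND Q = false AND true = false
R XOR (S AND Q) = true XOR false = true
(T XOR NOT ((((Q OR S) OR Q) IMPLIES S) XOR ((Q XOR S) IMPLIES (T IMPLIES R)))) IFF (R XOR (S AND Q)) = false IFF true = false
U XOR S = false XOR false = false
((T XOR NOT ((((Q OR S) OR Q) IMPLIES S) XOR ((Q XOR S) IMPLIES (T IMPLIES R)))) IFF (R XOR (S AND Q))) XOR (U XOR S) = false XOR false = false

false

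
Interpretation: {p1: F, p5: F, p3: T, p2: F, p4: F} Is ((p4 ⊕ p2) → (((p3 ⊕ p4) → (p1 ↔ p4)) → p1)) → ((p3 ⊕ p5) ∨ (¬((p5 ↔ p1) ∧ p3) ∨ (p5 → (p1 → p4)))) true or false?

p4 ⊕ p2 = F ⊕ F = F
p3 ⊕ p4 = T ⊕ F = T
p1 ↔ p4 = F ↔ F = T
(p3 ⊕ p4) → (p1 ↔ p4) = T → T = T
((p3 ⊕ p4) → (p1 ↔ p4)) → p1 = T → F = F
(p4 ⊕ p2) → (((p3 ⊕ p4) → (p1 ↔ p4)) → p1) = F → F = T
p3 ⊕ p5 = T ⊕ F = T
p5 ↔ p1 = F ↔ F = T
(p5 ↔ p1) ∧ p3 = T ∧ T = T
¬((p5 ↔ p1) ∧ p3) = ¬T = F
p1 → p4 = F → F = T
p5 → (p1 → p4) = F → T = T
¬((p5 ↔ p1) ∧ p3) ∨ (p5 → (p1 → p4)) = F ∨ T = T
(p3 ⊕ p5) ∨ (¬((p5 ↔ p1) ∧ p3) ∨ (p5 → (p1 → p4))) = T ∨ T = T
((p4 ⊕ p2) → (((p3 ⊕ p4) → (p1 ↔ p4)) → p1)) → ((p3 ⊕ p5) ∨ (¬((p5 ↔ p1) ∧ p3) ∨ (p5 → (p1 → p4)))) = T → T = T

T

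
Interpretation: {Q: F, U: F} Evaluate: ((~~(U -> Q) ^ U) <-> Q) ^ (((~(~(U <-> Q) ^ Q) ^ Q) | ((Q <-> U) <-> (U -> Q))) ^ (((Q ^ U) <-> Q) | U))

F

Substituting Q=F, U=F:
U -> Q = F -> F = T
~(U -> Q) = ~T = F
~~(U -> Q) = ~F = T
~~(U -> Q) ^ U = T ^ F = T
(~~(U -> Q) ^ U) <-> Q = T <-> F = F
U <-> Q = F <-> F = T
~(U <-> Q) = ~T = F
~(U <-> Q) ^ Q = F ^ F = F
~(~(U <-> Q) ^ Q) = ~F = T
~(~(U <-> Q) ^ Q) ^ Q = T ^ F = T
Q <-> U = F <-> F = T
U -> Q = F -> F = T
(Q <-> U) <-> (U -> Q) = T <-> T = T
(~(~(U <-> Q) ^ Q) ^ Q) | ((Q <-> U) <-> (U -> Q)) = T | T = T
Q ^ U = F ^ F = F
(Q ^ U) <-> Q = F <-> F = T
((Q ^ U) <-> Q) | U = T | F = T
((~(~(U <-> Q) ^ Q) ^ Q) | ((Q <-> U) <-> (U -> Q))) ^ (((Q ^ U) <-> Q) | U) = T ^ T = F
((~~(U -> Q) ^ U) <-> Q) ^ (((~(~(U <-> Q) ^ Q) ^ Q) | ((Q <-> U) <-> (U -> Q))) ^ (((Q ^ U) <-> Q) | U)) = F ^ F = F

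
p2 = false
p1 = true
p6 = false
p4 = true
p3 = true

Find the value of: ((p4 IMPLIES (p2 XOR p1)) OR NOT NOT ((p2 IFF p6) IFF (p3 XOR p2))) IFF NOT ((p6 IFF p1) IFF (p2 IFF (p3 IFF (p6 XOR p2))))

Substituting p2=false, p1=true, p6=false, p4=true, p3=true:
p2 XOR p1 = false XOR true = true
p4 IMPLIES (p2 XOR p1) = true IMPLIES true = true
p2 IFF p6 = false IFF false = true
p3 XOR p2 = true XOR false = true
(p2 IFF p6) IFF (p3 XOR p2) = true IFF true = true
NOT ((p2 IFF p6) IFF (p3 XOR p2)) = NOT true = false
NOT NOT ((p2 IFF p6) IFF (p3 XOR p2)) = NOT false = true
(p4 IMPLIES (p2 XOR p1)) OR NOT NOT ((p2 IFF p6) IFF (p3 XOR p2)) = true OR true = true
p6 IFF p1 = false IFF true = false
p6 XOR p2 = false XOR false = false
p3 IFF (p6 XOR p2) = true IFF false = false
p2 IFF (p3 IFF (p6 XOR p2)) = false IFF false = true
(p6 IFF p1) IFF (p2 IFF (p3 IFF (p6 XOR p2))) = false IFF true = false
NOT ((p6 IFF p1) IFF (p2 IFF (p3 IFF (p6 XOR p2)))) = NOT false = true
((p4 IMPLIES (p2 XOR p1)) OR NOT NOT ((p2 IFF p6) IFF (p3 XOR p2))) IFF NOT ((p6 IFF p1) IFF (p2 IFF (p3 IFF (p6 XOR p2)))) = true IFF true = true

true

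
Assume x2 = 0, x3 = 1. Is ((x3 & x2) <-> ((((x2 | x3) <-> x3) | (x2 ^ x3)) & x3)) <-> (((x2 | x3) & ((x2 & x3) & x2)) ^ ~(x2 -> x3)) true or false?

1

x3 & x2 = 1 & 0 = 0
x2 | x3 = 0 | 1 = 1
(x2 | x3) <-> x3 = 1 <-> 1 = 1
x2 ^ x3 = 0 ^ 1 = 1
((x2 | x3) <-> x3) | (x2 ^ x3) = 1 | 1 = 1
(((x2 | x3) <-> x3) | (x2 ^ x3)) & x3 = 1 & 1 = 1
(x3 & x2) <-> ((((x2 | x3) <-> x3) | (x2 ^ x3)) & x3) = 0 <-> 1 = 0
x2 | x3 = 0 | 1 = 1
x2 & x3 = 0 & 1 = 0
(x2 & x3) & x2 = 0 & 0 = 0
(x2 | x3) & ((x2 & x3) & x2) = 1 & 0 = 0
x2 -> x3 = 0 -> 1 = 1
~(x2 -> x3) = ~1 = 0
((x2 | x3) & ((x2 & x3) & x2)) ^ ~(x2 -> x3) = 0 ^ 0 = 0
((x3 & x2) <-> ((((x2 | x3) <-> x3) | (x2 ^ x3)) & x3)) <-> (((x2 | x3) & ((x2 & x3) & x2)) ^ ~(x2 -> x3)) = 0 <-> 0 = 1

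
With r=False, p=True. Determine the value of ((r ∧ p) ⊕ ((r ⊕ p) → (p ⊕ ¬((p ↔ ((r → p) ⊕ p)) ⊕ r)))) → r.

r ∧ p = False ∧ True = False
r ⊕ p = False ⊕ True = True
r → p = False → True = True
(r → p) ⊕ p = True ⊕ True = False
p ↔ ((r → p) ⊕ p) = True ↔ False = False
(p ↔ ((r → p) ⊕ p)) ⊕ r = False ⊕ False = False
¬((p ↔ ((r → p) ⊕ p)) ⊕ r) = ¬False = True
p ⊕ ¬((p ↔ ((r → p) ⊕ p)) ⊕ r) = True ⊕ True = False
(r ⊕ p) → (p ⊕ ¬((p ↔ ((r → p) ⊕ p)) ⊕ r)) = True → False = False
(r ∧ p) ⊕ ((r ⊕ p) → (p ⊕ ¬((p ↔ ((r → p) ⊕ p)) ⊕ r))) = False ⊕ False = False
((r ∧ p) ⊕ ((r ⊕ p) → (p ⊕ ¬((p ↔ ((r → p) ⊕ p)) ⊕ r)))) → r = False → False = True

True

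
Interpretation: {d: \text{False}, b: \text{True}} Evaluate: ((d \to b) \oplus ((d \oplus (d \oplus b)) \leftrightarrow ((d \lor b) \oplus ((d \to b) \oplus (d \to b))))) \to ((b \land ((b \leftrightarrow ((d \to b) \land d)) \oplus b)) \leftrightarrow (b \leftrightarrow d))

d \to b = \text{False} \to \text{True} = \text{True}
d \oplus b = \text{False} \oplus \text{True} = \text{True}
d \oplus (d \oplus b) = \text{False} \oplus \text{True} = \text{True}
d \lor b = \text{False} \lor \text{True} = \text{True}
d \to b = \text{False} \to \text{True} = \text{True}
d \to b = \text{False} \to \text{True} = \text{True}
(d \to b) \oplus (d \to b) = \text{True} \oplus \text{True} = \text{False}
(d \lor b) \oplus ((d \to b) \oplus (d \to b)) = \text{True} \oplus \text{False} = \text{True}
(d \oplus (d \oplus b)) \leftrightarrow ((d \lor b) \oplus ((d \to b) \oplus (d \to b))) = \text{True} \leftrightarrow \text{True} = \text{True}
(d \to b) \oplus ((d \oplus (d \oplus b)) \leftrightarrow ((d \lor b) \oplus ((d \to b) \oplus (d \to b)))) = \text{True} \oplus \text{True} = \text{False}
d \to b = \text{False} \to \text{True} = \text{True}
(d \to b) \land d = \text{True} \land \text{False} = \text{False}
b \leftrightarrow ((d \to b) \land d) = \text{True} \leftrightarrow \text{False} = \text{False}
(b \leftrightarrow ((d \to b) \land d)) \oplus b = \text{False} \oplus \text{True} = \text{True}
b \land ((b \leftrightarrow ((d \to b) \land d)) \oplus b) = \text{True} \land \text{True} = \text{True}
b \leftrightarrow d = \text{True} \leftrightarrow \text{False} = \text{False}
(b \land ((b \leftrightarrow ((d \to b) \land d)) \oplus b)) \leftrightarrow (b \leftrightarrow d) = \text{True} \leftrightarrow \text{False} = \text{False}
((d \to b) \oplus ((d \oplus (d \oplus b)) \leftrightarrow ((d \lor b) \oplus ((d \to b) \oplus (d \to b))))) \to ((b \land ((b \leftrightarrow ((d \to b) \land d)) \oplus b)) \leftrightarrow (b \leftrightarrow d)) = \text{False} \to \text{False} = \text{True}

\text{True}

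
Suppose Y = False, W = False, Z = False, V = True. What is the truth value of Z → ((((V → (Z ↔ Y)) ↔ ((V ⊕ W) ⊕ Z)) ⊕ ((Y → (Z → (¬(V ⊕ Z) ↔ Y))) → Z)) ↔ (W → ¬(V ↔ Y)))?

True

Z ↔ Y = False ↔ False = True
V → (Z ↔ Y) = True → True = True
V ⊕ W = True ⊕ False = True
(V ⊕ W) ⊕ Z = True ⊕ False = True
(V → (Z ↔ Y)) ↔ ((V ⊕ W) ⊕ Z) = True ↔ True = True
V ⊕ Z = True ⊕ False = True
¬(V ⊕ Z) = ¬True = False
¬(V ⊕ Z) ↔ Y = False ↔ False = True
Z → (¬(V ⊕ Z) ↔ Y) = False → True = True
Y → (Z → (¬(V ⊕ Z) ↔ Y)) = False → True = True
(Y → (Z → (¬(V ⊕ Z) ↔ Y))) → Z = True → False = False
((V → (Z ↔ Y)) ↔ ((V ⊕ W) ⊕ Z)) ⊕ ((Y → (Z → (¬(V ⊕ Z) ↔ Y))) → Z) = True ⊕ False = True
V ↔ Y = True ↔ False = False
¬(V ↔ Y) = ¬False = True
W → ¬(V ↔ Y) = False → True = True
(((V → (Z ↔ Y)) ↔ ((V ⊕ W) ⊕ Z)) ⊕ ((Y → (Z → (¬(V ⊕ Z) ↔ Y))) → Z)) ↔ (W → ¬(V ↔ Y)) = True ↔ True = True
Z → ((((V → (Z ↔ Y)) ↔ ((V ⊕ W) ⊕ Z)) ⊕ ((Y → (Z → (¬(V ⊕ Z) ↔ Y))) → Z)) ↔ (W → ¬(V ↔ Y))) = False → True = True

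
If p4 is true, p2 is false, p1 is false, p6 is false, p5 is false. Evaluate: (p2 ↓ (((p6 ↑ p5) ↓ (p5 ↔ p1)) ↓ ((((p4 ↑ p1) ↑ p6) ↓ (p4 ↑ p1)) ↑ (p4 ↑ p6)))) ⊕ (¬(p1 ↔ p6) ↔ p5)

p6 ↑ p5 = False ↑ False = True
p5 ↔ p1 = False ↔ False = True
(p6 ↑ p5) ↓ (p5 ↔ p1) = True ↓ True = False
p4 ↑ p1 = True ↑ False = True
(p4 ↑ p1) ↑ p6 = True ↑ False = True
p4 ↑ p1 = True ↑ False = True
((p4 ↑ p1) ↑ p6) ↓ (p4 ↑ p1) = True ↓ True = False
p4 ↑ p6 = True ↑ False = True
(((p4 ↑ p1) ↑ p6) ↓ (p4 ↑ p1)) ↑ (p4 ↑ p6) = False ↑ True = True
((p6 ↑ p5) ↓ (p5 ↔ p1)) ↓ ((((p4 ↑ p1) ↑ p6) ↓ (p4 ↑ p1)) ↑ (p4 ↑ p6)) = False ↓ True = False
p2 ↓ (((p6 ↑ p5) ↓ (p5 ↔ p1)) ↓ ((((p4 ↑ p1) ↑ p6) ↓ (p4 ↑ p1)) ↑ (p4 ↑ p6))) = False ↓ False = True
p1 ↔ p6 = False ↔ False = True
¬(p1 ↔ p6) = ¬True = False
¬(p1 ↔ p6) ↔ p5 = False ↔ False = True
(p2 ↓ (((p6 ↑ p5) ↓ (p5 ↔ p1)) ↓ ((((p4 ↑ p1) ↑ p6) ↓ (p4 ↑ p1)) ↑ (p4 ↑ p6)))) ⊕ (¬(p1 ↔ p6) ↔ p5) = True ⊕ True = False

False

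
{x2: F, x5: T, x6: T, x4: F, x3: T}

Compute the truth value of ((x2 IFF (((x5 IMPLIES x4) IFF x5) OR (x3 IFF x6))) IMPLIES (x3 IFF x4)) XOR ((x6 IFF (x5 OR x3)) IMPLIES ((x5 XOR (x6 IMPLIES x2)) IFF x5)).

F

Substituting x2=F, x5=T, x6=T, x4=F, x3=T:
x5 IMPLIES x4 = T IMPLIES F = F
(x5 IMPLIES x4) IFF x5 = F IFF T = F
x3 IFF x6 = T IFF T = T
((x5 IMPLIES x4) IFF x5) OR (x3 IFF x6) = F OR T = T
x2 IFF (((x5 IMPLIES x4) IFF x5) OR (x3 IFF x6)) = F IFF T = F
x3 IFF x4 = T IFF F = F
(x2 IFF (((x5 IMPLIES x4) IFF x5) OR (x3 IFF x6))) IMPLIES (x3 IFF x4) = F IMPLIES F = T
x5 OR x3 = T OR T = T
x6 IFF (x5 OR x3) = T IFF T = T
x6 IMPLIES x2 = T IMPLIES F = F
x5 XOR (x6 IMPLIES x2) = T XOR F = T
(x5 XOR (x6 IMPLIES x2)) IFF x5 = T IFF T = T
(x6 IFF (x5 OR x3)) IMPLIES ((x5 XOR (x6 IMPLIES x2)) IFF x5) = T IMPLIES T = T
((x2 IFF (((x5 IMPLIES x4) IFF x5) OR (x3 IFF x6))) IMPLIES (x3 IFF x4)) XOR ((x6 IFF (x5 OR x3)) IMPLIES ((x5 XOR (x6 IMPLIES x2)) IFF x5)) = T XOR T = F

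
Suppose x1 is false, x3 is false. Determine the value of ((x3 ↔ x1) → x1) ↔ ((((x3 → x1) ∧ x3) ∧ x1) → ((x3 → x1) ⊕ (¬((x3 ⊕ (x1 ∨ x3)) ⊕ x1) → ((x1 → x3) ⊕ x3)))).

F

Substituting x1=F, x3=F:
x3 ↔ x1 = F ↔ F = T
(x3 ↔ x1) → x1 = T → F = F
x3 → x1 = F → F = T
(x3 → x1) ∧ x3 = T ∧ F = F
((x3 → x1) ∧ x3) ∧ x1 = F ∧ F = F
x3 → x1 = F → F = T
x1 ∨ x3 = F ∨ F = F
x3 ⊕ (x1 ∨ x3) = F ⊕ F = F
(x3 ⊕ (x1 ∨ x3)) ⊕ x1 = F ⊕ F = F
¬((x3 ⊕ (x1 ∨ x3)) ⊕ x1) = ¬F = T
x1 → x3 = F → F = T
(x1 → x3) ⊕ x3 = T ⊕ F = T
¬((x3 ⊕ (x1 ∨ x3)) ⊕ x1) → ((x1 → x3) ⊕ x3) = T → T = T
(x3 → x1) ⊕ (¬((x3 ⊕ (x1 ∨ x3)) ⊕ x1) → ((x1 → x3) ⊕ x3)) = T ⊕ T = F
(((x3 → x1) ∧ x3) ∧ x1) → ((x3 → x1) ⊕ (¬((x3 ⊕ (x1 ∨ x3)) ⊕ x1) → ((x1 → x3) ⊕ x3))) = F → F = T
((x3 ↔ x1) → x1) ↔ ((((x3 → x1) ∧ x3) ∧ x1) → ((x3 → x1) ⊕ (¬((x3 ⊕ (x1 ∨ x3)) ⊕ x1) → ((x1 → x3) ⊕ x3)))) = F ↔ T = F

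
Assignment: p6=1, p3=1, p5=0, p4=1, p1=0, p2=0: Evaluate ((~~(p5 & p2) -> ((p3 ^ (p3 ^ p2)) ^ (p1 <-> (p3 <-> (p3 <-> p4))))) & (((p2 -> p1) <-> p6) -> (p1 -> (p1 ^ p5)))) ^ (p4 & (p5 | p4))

0

p5 & p2 = 0 & 0 = 0
~(p5 & p2) = ~0 = 1
~~(p5 & p2) = ~1 = 0
p3 ^ p2 = 1 ^ 0 = 1
p3 ^ (p3 ^ p2) = 1 ^ 1 = 0
p3 <-> p4 = 1 <-> 1 = 1
p3 <-> (p3 <-> p4) = 1 <-> 1 = 1
p1 <-> (p3 <-> (p3 <-> p4)) = 0 <-> 1 = 0
(p3 ^ (p3 ^ p2)) ^ (p1 <-> (p3 <-> (p3 <-> p4))) = 0 ^ 0 = 0
~~(p5 & p2) -> ((p3 ^ (p3 ^ p2)) ^ (p1 <-> (p3 <-> (p3 <-> p4)))) = 0 -> 0 = 1
p2 -> p1 = 0 -> 0 = 1
(p2 -> p1) <-> p6 = 1 <-> 1 = 1
p1 ^ p5 = 0 ^ 0 = 0
p1 -> (p1 ^ p5) = 0 -> 0 = 1
((p2 -> p1) <-> p6) -> (p1 -> (p1 ^ p5)) = 1 -> 1 = 1
(~~(p5 & p2) -> ((p3 ^ (p3 ^ p2)) ^ (p1 <-> (p3 <-> (p3 <-> p4))))) & (((p2 -> p1) <-> p6) -> (p1 -> (p1 ^ p5))) = 1 & 1 = 1
p5 | p4 = 0 | 1 = 1
p4 & (p5 | p4) = 1 & 1 = 1
((~~(p5 & p2) -> ((p3 ^ (p3 ^ p2)) ^ (p1 <-> (p3 <-> (p3 <-> p4))))) & (((p2 -> p1) <-> p6) -> (p1 -> (p1 ^ p5)))) ^ (p4 & (p5 | p4)) = 1 ^ 1 = 0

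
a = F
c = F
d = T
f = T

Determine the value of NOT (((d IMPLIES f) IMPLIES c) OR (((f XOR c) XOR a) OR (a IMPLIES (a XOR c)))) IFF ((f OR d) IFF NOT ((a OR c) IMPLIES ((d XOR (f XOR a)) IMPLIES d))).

T

d IMPLIES f = T IMPLIES T = T
(d IMPLIES f) IMPLIES c = T IMPLIES F = F
f XOR c = T XOR F = T
(f XOR c) XOR a = T XOR F = T
a XOR c = F XOR F = F
a IMPLIES (a XOR c) = F IMPLIES F = T
((f XOR c) XOR a) OR (a IMPLIES (a XOR c)) = T OR T = T
((d IMPLIES f) IMPLIES c) OR (((f XOR c) XOR a) OR (a IMPLIES (a XOR c))) = F OR T = T
NOT (((d IMPLIES f) IMPLIES c) OR (((f XOR c) XOR a) OR (a IMPLIES (a XOR c)))) = NOT T = F
f OR d = T OR T = T
a OR c = F OR F = F
f XOR a = T XOR F = T
d XOR (f XOR a) = T XOR T = F
(d XOR (f XOR a)) IMPLIES d = F IMPLIES T = T
(a OR c) IMPLIES ((d XOR (f XOR a)) IMPLIES d) = F IMPLIES T = T
NOT ((a OR c) IMPLIES ((d XOR (f XOR a)) IMPLIES d)) = NOT T = F
(f OR d) IFF NOT ((a OR c) IMPLIES ((d XOR (f XOR a)) IMPLIES d)) = T IFF F = F
NOT (((d IMPLIES f) IMPLIES c) OR (((f XOR c) XOR a) OR (a IMPLIES (a XOR c)))) IFF ((f OR d) IFF NOT ((a OR c) IMPLIES ((d XOR (f XOR a)) IMPLIES d))) = F IFF F = T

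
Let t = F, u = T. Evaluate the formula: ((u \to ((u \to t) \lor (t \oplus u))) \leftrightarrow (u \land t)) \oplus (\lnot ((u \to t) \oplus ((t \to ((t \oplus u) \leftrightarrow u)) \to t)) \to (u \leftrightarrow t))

u \to t = T \to F = F
t \oplus u = F \oplus T = T
(u \to t) \lor (t \oplus u) = F \lor T = T
u \to ((u \to t) \lor (t \oplus u)) = T \to T = T
u \land t = T \land F = F
(u \to ((u \to t) \lor (t \oplus u))) \leftrightarrow (u \land t) = T \leftrightarrow F = F
u \to t = T \to F = F
t \oplus u = F \oplus T = T
(t \oplus u) \leftrightarrow u = T \leftrightarrow T = T
t \to ((t \oplus u) \leftrightarrow u) = F \to T = T
(t \to ((t \oplus u) \leftrightarrow u)) \to t = T \to F = F
(u \to t) \oplus ((t \to ((t \oplus u) \leftrightarrow u)) \to t) = F \oplus F = F
\lnot ((u \to t) \oplus ((t \to ((t \oplus u) \leftrightarrow u)) \to t)) = \lnot F = T
u \leftrightarrow t = T \leftrightarrow F = F
\lnot ((u \to t) \oplus ((t \to ((t \oplus u) \leftrightarrow u)) \to t)) \to (u \leftrightarrow t) = T \to F = F
((u \to ((u \to t) \lor (t \oplus u))) \leftrightarrow (u \land t)) \oplus (\lnot ((u \to t) \oplus ((t \to ((t \oplus u) \leftrightarrow u)) \to t)) \to (u \leftrightarrow t)) = F \oplus F = F

F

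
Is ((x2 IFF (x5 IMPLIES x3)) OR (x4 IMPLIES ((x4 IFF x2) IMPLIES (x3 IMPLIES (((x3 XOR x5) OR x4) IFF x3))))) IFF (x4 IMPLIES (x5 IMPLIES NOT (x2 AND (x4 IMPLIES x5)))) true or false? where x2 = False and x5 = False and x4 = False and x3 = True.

True

x5 IMPLIES x3 = False IMPLIES True = True
x2 IFF (x5 IMPLIES x3) = False IFF True = False
x4 IFF x2 = False IFF False = True
x3 XOR x5 = True XOR False = True
(x3 XOR x5) OR x4 = True OR False = True
((x3 XOR x5) OR x4) IFF x3 = True IFF True = True
x3 IMPLIES (((x3 XOR x5) OR x4) IFF x3) = True IMPLIES True = True
(x4 IFF x2) IMPLIES (x3 IMPLIES (((x3 XOR x5) OR x4) IFF x3)) = True IMPLIES True = True
x4 IMPLIES ((x4 IFF x2) IMPLIES (x3 IMPLIES (((x3 XOR x5) OR x4) IFF x3))) = False IMPLIES True = True
(x2 IFF (x5 IMPLIES x3)) OR (x4 IMPLIES ((x4 IFF x2) IMPLIES (x3 IMPLIES (((x3 XOR x5) OR x4) IFF x3)))) = False OR True = True
x4 IMPLIES x5 = False IMPLIES False = True
x2 AND (x4 IMPLIES x5) = False AND True = False
NOT (x2 AND (x4 IMPLIES x5)) = NOT False = True
x5 IMPLIES NOT (x2 AND (x4 IMPLIES x5)) = False IMPLIES True = True
x4 IMPLIES (x5 IMPLIES NOT (x2 AND (x4 IMPLIES x5))) = False IMPLIES True = True
((x2 IFF (x5 IMPLIES x3)) OR (x4 IMPLIES ((x4 IFF x2) IMPLIES (x3 IMPLIES (((x3 XOR x5) OR x4) IFF x3))))) IFF (x4 IMPLIES (x5 IMPLIES NOT (x2 AND (x4 IMPLIES x5)))) = True IFF True = True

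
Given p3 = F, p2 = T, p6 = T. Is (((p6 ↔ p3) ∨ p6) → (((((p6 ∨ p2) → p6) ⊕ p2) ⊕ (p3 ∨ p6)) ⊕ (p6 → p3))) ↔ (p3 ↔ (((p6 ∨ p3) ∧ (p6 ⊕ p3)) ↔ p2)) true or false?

F

p6 ↔ p3 = T ↔ F = F
(p6 ↔ p3) ∨ p6 = F ∨ T = T
p6 ∨ p2 = T ∨ T = T
(p6 ∨ p2) → p6 = T → T = T
((p6 ∨ p2) → p6) ⊕ p2 = T ⊕ T = F
p3 ∨ p6 = F ∨ T = T
(((p6 ∨ p2) → p6) ⊕ p2) ⊕ (p3 ∨ p6) = F ⊕ T = T
p6 → p3 = T → F = F
((((p6 ∨ p2) → p6) ⊕ p2) ⊕ (p3 ∨ p6)) ⊕ (p6 → p3) = T ⊕ F = T
((p6 ↔ p3) ∨ p6) → (((((p6 ∨ p2) → p6) ⊕ p2) ⊕ (p3 ∨ p6)) ⊕ (p6 → p3)) = T → T = T
p6 ∨ p3 = T ∨ F = T
p6 ⊕ p3 = T ⊕ F = T
(p6 ∨ p3) ∧ (p6 ⊕ p3) = T ∧ T = T
((p6 ∨ p3) ∧ (p6 ⊕ p3)) ↔ p2 = T ↔ T = T
p3 ↔ (((p6 ∨ p3) ∧ (p6 ⊕ p3)) ↔ p2) = F ↔ T = F
(((p6 ↔ p3) ∨ p6) → (((((p6 ∨ p2) → p6) ⊕ p2) ⊕ (p3 ∨ p6)) ⊕ (p6 → p3))) ↔ (p3 ↔ (((p6 ∨ p3) ∧ (p6 ⊕ p3)) ↔ p2)) = T ↔ F = F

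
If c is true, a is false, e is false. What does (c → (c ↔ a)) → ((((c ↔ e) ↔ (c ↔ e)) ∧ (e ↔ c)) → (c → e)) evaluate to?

c ↔ a = True ↔ False = False
c → (c ↔ a) = True → False = False
c ↔ e = True ↔ False = False
c ↔ e = True ↔ False = False
(c ↔ e) ↔ (c ↔ e) = False ↔ False = True
e ↔ c = False ↔ True = False
((c ↔ e) ↔ (c ↔ e)) ∧ (e ↔ c) = True ∧ False = False
c → e = True → False = False
(((c ↔ e) ↔ (c ↔ e)) ∧ (e ↔ c)) → (c → e) = False → False = True
(c → (c ↔ a)) → ((((c ↔ e) ↔ (c ↔ e)) ∧ (e ↔ c)) → (c → e)) = False → True = True

True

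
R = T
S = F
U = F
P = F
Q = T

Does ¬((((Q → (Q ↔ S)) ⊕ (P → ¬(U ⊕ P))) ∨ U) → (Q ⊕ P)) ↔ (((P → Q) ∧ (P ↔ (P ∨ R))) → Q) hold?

Q ↔ S = T ↔ F = F
Q → (Q ↔ S) = T → F = F
U ⊕ P = F ⊕ F = F
¬(U ⊕ P) = ¬F = T
P → ¬(U ⊕ P) = F → T = T
(Q → (Q ↔ S)) ⊕ (P → ¬(U ⊕ P)) = F ⊕ T = T
((Q → (Q ↔ S)) ⊕ (P → ¬(U ⊕ P))) ∨ U = T ∨ F = T
Q ⊕ P = T ⊕ F = T
(((Q → (Q ↔ S)) ⊕ (P → ¬(U ⊕ P))) ∨ U) → (Q ⊕ P) = T → T = T
¬((((Q → (Q ↔ S)) ⊕ (P → ¬(U ⊕ P))) ∨ U) → (Q ⊕ P)) = ¬T = F
P → Q = F → T = T
P ∨ R = F ∨ T = T
P ↔ (P ∨ R) = F ↔ T = F
(P → Q) ∧ (P ↔ (P ∨ R)) = T ∧ F = F
((P → Q) ∧ (P ↔ (P ∨ R))) → Q = F → T = T
¬((((Q → (Q ↔ S)) ⊕ (P → ¬(U ⊕ P))) ∨ U) → (Q ⊕ P)) ↔ (((P → Q) ∧ (P ↔ (P ∨ R))) → Q) = F ↔ T = F

F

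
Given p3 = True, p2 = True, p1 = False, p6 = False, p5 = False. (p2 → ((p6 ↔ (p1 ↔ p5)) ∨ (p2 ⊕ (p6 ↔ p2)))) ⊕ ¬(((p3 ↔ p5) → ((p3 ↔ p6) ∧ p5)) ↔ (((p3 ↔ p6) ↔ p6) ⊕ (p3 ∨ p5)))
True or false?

p1 ↔ p5 = False ↔ False = True
p6 ↔ (p1 ↔ p5) = False ↔ True = False
p6 ↔ p2 = False ↔ True = False
p2 ⊕ (p6 ↔ p2) = True ⊕ False = True
(p6 ↔ (p1 ↔ p5)) ∨ (p2 ⊕ (p6 ↔ p2)) = False ∨ True = True
p2 → ((p6 ↔ (p1 ↔ p5)) ∨ (p2 ⊕ (p6 ↔ p2))) = True → True = True
p3 ↔ p5 = True ↔ False = False
p3 ↔ p6 = True ↔ False = False
(p3 ↔ p6) ∧ p5 = False ∧ False = False
(p3 ↔ p5) → ((p3 ↔ p6) ∧ p5) = False → False = True
p3 ↔ p6 = True ↔ False = False
(p3 ↔ p6) ↔ p6 = False ↔ False = True
p3 ∨ p5 = True ∨ False = True
((p3 ↔ p6) ↔ p6) ⊕ (p3 ∨ p5) = True ⊕ True = False
((p3 ↔ p5) → ((p3 ↔ p6) ∧ p5)) ↔ (((p3 ↔ p6) ↔ p6) ⊕ (p3 ∨ p5)) = True ↔ False = False
¬(((p3 ↔ p5) → ((p3 ↔ p6) ∧ p5)) ↔ (((p3 ↔ p6) ↔ p6) ⊕ (p3 ∨ p5))) = ¬False = True
(p2 → ((p6 ↔ (p1 ↔ p5)) ∨ (p2 ⊕ (p6 ↔ p2)))) ⊕ ¬(((p3 ↔ p5) → ((p3 ↔ p6) ∧ p5)) ↔ (((p3 ↔ p6) ↔ p6) ⊕ (p3 ∨ p5))) = True ⊕ True = False

False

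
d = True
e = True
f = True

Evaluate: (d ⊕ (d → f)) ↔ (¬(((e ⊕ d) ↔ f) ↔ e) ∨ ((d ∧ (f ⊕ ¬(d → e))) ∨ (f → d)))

False

Substituting d=True, e=True, f=True:
d → f = True → True = True
d ⊕ (d → f) = True ⊕ True = False
e ⊕ d = True ⊕ True = False
(e ⊕ d) ↔ f = False ↔ True = False
((e ⊕ d) ↔ f) ↔ e = False ↔ True = False
¬(((e ⊕ d) ↔ f) ↔ e) = ¬False = True
d → e = True → True = True
¬(d → e) = ¬True = False
f ⊕ ¬(d → e) = True ⊕ False = True
d ∧ (f ⊕ ¬(d → e)) = True ∧ True = True
f → d = True → True = True
(d ∧ (f ⊕ ¬(d → e))) ∨ (f → d) = True ∨ True = True
¬(((e ⊕ d) ↔ f) ↔ e) ∨ ((d ∧ (f ⊕ ¬(d → e))) ∨ (f → d)) = True ∨ True = True
(d ⊕ (d → f)) ↔ (¬(((e ⊕ d) ↔ f) ↔ e) ∨ ((d ∧ (f ⊕ ¬(d → e))) ∨ (f → d))) = False ↔ True = False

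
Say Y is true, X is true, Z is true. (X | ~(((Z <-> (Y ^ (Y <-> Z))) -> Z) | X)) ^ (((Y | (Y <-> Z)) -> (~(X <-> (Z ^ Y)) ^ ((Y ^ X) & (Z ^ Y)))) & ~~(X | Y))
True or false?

Substituting Y=T, X=T, Z=T:
Y <-> Z = T <-> T = T
Y ^ (Y <-> Z) = T ^ T = F
Z <-> (Y ^ (Y <-> Z)) = T <-> F = F
(Z <-> (Y ^ (Y <-> Z))) -> Z = F -> T = T
((Z <-> (Y ^ (Y <-> Z))) -> Z) | X = T | T = T
~(((Z <-> (Y ^ (Y <-> Z))) -> Z) | X) = ~T = F
X | ~(((Z <-> (Y ^ (Y <-> Z))) -> Z) | X) = T | F = T
Y <-> Z = T <-> T = T
Y | (Y <-> Z) = T | T = T
Z ^ Y = T ^ T = F
X <-> (Z ^ Y) = T <-> F = F
~(X <-> (Z ^ Y)) = ~F = T
Y ^ X = T ^ T = F
Z ^ Y = T ^ T = F
(Y ^ X) & (Z ^ Y) = F & F = F
~(X <-> (Z ^ Y)) ^ ((Y ^ X) & (Z ^ Y)) = T ^ F = T
(Y | (Y <-> Z)) -> (~(X <-> (Z ^ Y)) ^ ((Y ^ X) & (Z ^ Y))) = T -> T = T
X | Y = T | T = T
~(X | Y) = ~T = F
~~(X | Y) = ~F = T
((Y | (Y <-> Z)) -> (~(X <-> (Z ^ Y)) ^ ((Y ^ X) & (Z ^ Y)))) & ~~(X | Y) = T & T = T
(X | ~(((Z <-> (Y ^ (Y <-> Z))) -> Z) | X)) ^ (((Y | (Y <-> Z)) -> (~(X <-> (Z ^ Y)) ^ ((Y ^ X) & (Z ^ Y)))) & ~~(X | Y)) = T ^ T = F

F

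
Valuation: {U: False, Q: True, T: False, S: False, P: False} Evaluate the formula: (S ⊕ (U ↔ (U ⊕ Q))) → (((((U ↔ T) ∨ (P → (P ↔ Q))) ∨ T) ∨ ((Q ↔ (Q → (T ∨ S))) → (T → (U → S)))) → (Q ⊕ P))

U ⊕ Q = False ⊕ True = True
U ↔ (U ⊕ Q) = False ↔ True = False
S ⊕ (U ↔ (U ⊕ Q)) = False ⊕ False = False
U ↔ T = False ↔ False = True
P ↔ Q = False ↔ True = False
P → (P ↔ Q) = False → False = True
(U ↔ T) ∨ (P → (P ↔ Q)) = True ∨ True = True
((U ↔ T) ∨ (P → (P ↔ Q))) ∨ T = True ∨ False = True
T ∨ S = False ∨ False = False
Q → (T ∨ S) = True → False = False
Q ↔ (Q → (T ∨ S)) = True ↔ False = False
U → S = False → False = True
T → (U → S) = False → True = True
(Q ↔ (Q → (T ∨ S))) → (T → (U → S)) = False → True = True
(((U ↔ T) ∨ (P → (P ↔ Q))) ∨ T) ∨ ((Q ↔ (Q → (T ∨ S))) → (T → (U → S))) = True ∨ True = True
Q ⊕ P = True ⊕ False = True
((((U ↔ T) ∨ (P → (P ↔ Q))) ∨ T) ∨ ((Q ↔ (Q → (T ∨ S))) → (T → (U → S)))) → (Q ⊕ P) = True → True = True
(S ⊕ (U ↔ (U ⊕ Q))) → (((((U ↔ T) ∨ (P → (P ↔ Q))) ∨ T) ∨ ((Q ↔ (Q → (T ∨ S))) → (T → (U → S)))) → (Q ⊕ P)) = False → True = True

True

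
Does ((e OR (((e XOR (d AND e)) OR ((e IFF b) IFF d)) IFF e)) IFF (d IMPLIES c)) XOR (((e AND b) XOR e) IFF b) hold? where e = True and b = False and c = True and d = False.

True

d AND e = False AND True = False
e XOR (d AND e) = True XOR False = True
e IFF b = True IFF False = False
(e IFF b) IFF d = False IFF False = True
(e XOR (d AND e)) OR ((e IFF b) IFF d) = True OR True = True
((e XOR (d AND e)) OR ((e IFF b) IFF d)) IFF e = True IFF True = True
e OR (((e XOR (d AND e)) OR ((e IFF b) IFF d)) IFF e) = True OR True = True
d IMPLIES c = False IMPLIES True = True
(e OR (((e XOR (d AND e)) OR ((e IFF b) IFF d)) IFF e)) IFF (d IMPLIES c) = True IFF True = True
e AND b = True AND False = False
(e AND b) XOR e = False XOR True = True
((e AND b) XOR e) IFF b = True IFF False = False
((e OR (((e XOR (d AND e)) OR ((e IFF b) IFF d)) IFF e)) IFF (d IMPLIES c)) XOR (((e AND b) XOR e) IFF b) = True XOR False = True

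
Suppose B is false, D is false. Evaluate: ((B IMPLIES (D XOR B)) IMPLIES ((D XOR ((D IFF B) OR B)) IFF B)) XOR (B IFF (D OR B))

true

D XOR B = false XOR false = false
B IMPLIES (D XOR B) = false IMPLIES false = true
D IFF B = false IFF false = true
(D IFF B) OR B = true OR false = true
D XOR ((D IFF B) OR B) = false XOR true = true
(D XOR ((D IFF B) OR B)) IFF B = true IFF false = false
(B IMPLIES (D XOR B)) IMPLIES ((D XOR ((D IFF B) OR B)) IFF B) = true IMPLIES false = false
D OR B = false OR false = false
B IFF (D OR B) = false IFF false = true
((B IMPLIES (D XOR B)) IMPLIES ((D XOR ((D IFF B) OR B)) IFF B)) XOR (B IFF (D OR B)) = false XOR true = true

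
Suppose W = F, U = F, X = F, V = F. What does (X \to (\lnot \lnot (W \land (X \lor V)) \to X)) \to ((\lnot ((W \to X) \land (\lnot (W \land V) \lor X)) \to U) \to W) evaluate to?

X \lor V = F \lor F = F
W \land (X \lor V) = F \land F = F
\lnot (W \land (X \lor V)) = \lnot F = T
\lnot \lnot (W \land (X \lor V)) = \lnot T = F
\lnot \lnot (W \land (X \lor V)) \to X = F \to F = T
X \to (\lnot \lnot (W \land (X \lor V)) \to X) = F \to T = T
W \to X = F \to F = T
W \land V = F \land F = F
\lnot (W \land V) = \lnot F = T
\lnot (W \land V) \lor X = T \lor F = T
(W \to X) \land (\lnot (W \land V) \lor X) = T \land T = T
\lnot ((W \to X) \land (\lnot (W \land V) \lor X)) = \lnot T = F
\lnot ((W \to X) \land (\lnot (W \land V) \lor X)) \to U = F \to F = T
(\lnot ((W \to X) \land (\lnot (W \land V) \lor X)) \to U) \to W = T \to F = F
(X \to (\lnot \lnot (W \land (X \lor V)) \to X)) \to ((\lnot ((W \to X) \land (\lnot (W \land V) \lor X)) \to U) \to W) = T \to F = F

F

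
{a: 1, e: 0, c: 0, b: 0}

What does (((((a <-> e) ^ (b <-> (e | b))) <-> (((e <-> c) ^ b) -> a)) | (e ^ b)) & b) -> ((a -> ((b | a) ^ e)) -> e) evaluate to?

a <-> e = 1 <-> 0 = 0
e | b = 0 | 0 = 0
b <-> (e | b) = 0 <-> 0 = 1
(a <-> e) ^ (b <-> (e | b)) = 0 ^ 1 = 1
e <-> c = 0 <-> 0 = 1
(e <-> c) ^ b = 1 ^ 0 = 1
((e <-> c) ^ b) -> a = 1 -> 1 = 1
((a <-> e) ^ (b <-> (e | b))) <-> (((e <-> c) ^ b) -> a) = 1 <-> 1 = 1
e ^ b = 0 ^ 0 = 0
(((a <-> e) ^ (b <-> (e | b))) <-> (((e <-> c) ^ b) -> a)) | (e ^ b) = 1 | 0 = 1
((((a <-> e) ^ (b <-> (e | b))) <-> (((e <-> c) ^ b) -> a)) | (e ^ b)) & b = 1 & 0 = 0
b | a = 0 | 1 = 1
(b | a) ^ e = 1 ^ 0 = 1
a -> ((b | a) ^ e) = 1 -> 1 = 1
(a -> ((b | a) ^ e)) -> e = 1 -> 0 = 0
(((((a <-> e) ^ (b <-> (e | b))) <-> (((e <-> c) ^ b) -> a)) | (e ^ b)) & b) -> ((a -> ((b | a) ^ e)) -> e) = 0 -> 0 = 1

1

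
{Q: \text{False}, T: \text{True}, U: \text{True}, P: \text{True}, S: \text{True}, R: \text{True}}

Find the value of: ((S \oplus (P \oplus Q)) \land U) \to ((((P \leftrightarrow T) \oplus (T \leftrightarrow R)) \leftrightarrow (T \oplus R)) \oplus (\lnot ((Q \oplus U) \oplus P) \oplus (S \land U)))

P \oplus Q = \text{True} \oplus \text{False} = \text{True}
S \oplus (P \oplus Q) = \text{True} \oplus \text{True} = \text{False}
(S \oplus (P \oplus Q)) \land U = \text{False} \land \text{True} = \text{False}
P \leftrightarrow T = \text{True} \leftrightarrow \text{True} = \text{True}
T \leftrightarrow R = \text{True} \leftrightarrow \text{True} = \text{True}
(P \leftrightarrow T) \oplus (T \leftrightarrow R) = \text{True} \oplus \text{True} = \text{False}
T \oplus R = \text{True} \oplus \text{True} = \text{False}
((P \leftrightarrow T) \oplus (T \leftrightarrow R)) \leftrightarrow (T \oplus R) = \text{False} \leftrightarrow \text{False} = \text{True}
Q \oplus U = \text{False} \oplus \text{True} = \text{True}
(Q \oplus U) \oplus P = \text{True} \oplus \text{True} = \text{False}
\lnot ((Q \oplus U) \oplus P) = \lnot \text{False} = \text{True}
S \land U = \text{True} \land \text{True} = \text{True}
\lnot ((Q \oplus U) \oplus P) \oplus (S \land U) = \text{True} \oplus \text{True} = \text{False}
(((P \leftrightarrow T) \oplus (T \leftrightarrow R)) \leftrightarrow (T \oplus R)) \oplus (\lnot ((Q \oplus U) \oplus P) \oplus (S \land U)) = \text{True} \oplus \text{False} = \text{True}
((S \oplus (P \oplus Q)) \land U) \to ((((P \leftrightarrow T) \oplus (T \leftrightarrow R)) \leftrightarrow (T \oplus R)) \oplus (\lnot ((Q \oplus U) \oplus P) \oplus (S \land U))) = \text{False} \to \text{True} = \text{True}

\text{True}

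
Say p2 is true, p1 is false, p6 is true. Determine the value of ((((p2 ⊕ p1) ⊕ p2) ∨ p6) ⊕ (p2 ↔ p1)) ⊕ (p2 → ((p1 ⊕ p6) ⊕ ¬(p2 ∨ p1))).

Substituting p2=T, p1=F, p6=T:
p2 ⊕ p1 = T ⊕ F = T
(p2 ⊕ p1) ⊕ p2 = T ⊕ T = F
((p2 ⊕ p1) ⊕ p2) ∨ p6 = F ∨ T = T
p2 ↔ p1 = T ↔ F = F
(((p2 ⊕ p1) ⊕ p2) ∨ p6) ⊕ (p2 ↔ p1) = T ⊕ F = T
p1 ⊕ p6 = F ⊕ T = T
p2 ∨ p1 = T ∨ F = T
¬(p2 ∨ p1) = ¬T = F
(p1 ⊕ p6) ⊕ ¬(p2 ∨ p1) = T ⊕ F = T
p2 → ((p1 ⊕ p6) ⊕ ¬(p2 ∨ p1)) = T → T = T
((((p2 ⊕ p1) ⊕ p2) ∨ p6) ⊕ (p2 ↔ p1)) ⊕ (p2 → ((p1 ⊕ p6) ⊕ ¬(p2 ∨ p1))) = T ⊕ T = F

F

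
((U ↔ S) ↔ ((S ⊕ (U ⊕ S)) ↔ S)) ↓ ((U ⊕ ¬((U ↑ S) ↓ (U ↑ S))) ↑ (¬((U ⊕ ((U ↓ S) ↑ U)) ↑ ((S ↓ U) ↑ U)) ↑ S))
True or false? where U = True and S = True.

U ↔ S = True ↔ True = True
U ⊕ S = True ⊕ True = False
S ⊕ (U ⊕ S) = True ⊕ False = True
(S ⊕ (U ⊕ S)) ↔ S = True ↔ True = True
(U ↔ S) ↔ ((S ⊕ (U ⊕ S)) ↔ S) = True ↔ True = True
U ↑ S = True ↑ True = False
U ↑ S = True ↑ True = False
(U ↑ S) ↓ (U ↑ S) = False ↓ False = True
¬((U ↑ S) ↓ (U ↑ S)) = ¬True = False
U ⊕ ¬((U ↑ S) ↓ (U ↑ S)) = True ⊕ False = True
U ↓ S = True ↓ True = False
(U ↓ S) ↑ U = False ↑ True = True
U ⊕ ((U ↓ S) ↑ U) = True ⊕ True = False
S ↓ U = True ↓ True = False
(S ↓ U) ↑ U = False ↑ True = True
(U ⊕ ((U ↓ S) ↑ U)) ↑ ((S ↓ U) ↑ U) = False ↑ True = True
¬((U ⊕ ((U ↓ S) ↑ U)) ↑ ((S ↓ U) ↑ U)) = ¬True = False
¬((U ⊕ ((U ↓ S) ↑ U)) ↑ ((S ↓ U) ↑ U)) ↑ S = False ↑ True = True
(U ⊕ ¬((U ↑ S) ↓ (U ↑ S))) ↑ (¬((U ⊕ ((U ↓ S) ↑ U)) ↑ ((S ↓ U) ↑ U)) ↑ S) = True ↑ True = False
((U ↔ S) ↔ ((S ⊕ (U ⊕ S)) ↔ S)) ↓ ((U ⊕ ¬((U ↑ S) ↓ (U ↑ S))) ↑ (¬((U ⊕ ((U ↓ S) ↑ U)) ↑ ((S ↓ U) ↑ U)) ↑ S)) = True ↓ False = False

False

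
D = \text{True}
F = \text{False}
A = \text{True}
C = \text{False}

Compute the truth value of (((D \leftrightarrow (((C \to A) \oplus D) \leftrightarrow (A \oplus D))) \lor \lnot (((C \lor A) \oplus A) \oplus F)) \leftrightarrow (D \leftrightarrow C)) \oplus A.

C \to A = \text{False} \to \text{True} = \text{True}
(C \to A) \oplus D = \text{True} \oplus \text{True} = \text{False}
A \oplus D = \text{True} \oplus \text{True} = \text{False}
((C \to A) \oplus D) \leftrightarrow (A \oplus D) = \text{False} \leftrightarrow \text{False} = \text{True}
D \leftrightarrow (((C \to A) \oplus D) \leftrightarrow (A \oplus D)) = \text{True} \leftrightarrow \text{True} = \text{True}
C \lor A = \text{False} \lor \text{True} = \text{True}
(C \lor A) \oplus A = \text{True} \oplus \text{True} = \text{False}
((C \lor A) \oplus A) \oplus F = \text{False} \oplus \text{False} = \text{False}
\lnot (((C \lor A) \oplus A) \oplus F) = \lnot \text{False} = \text{True}
(D \leftrightarrow (((C \to A) \oplus D) \leftrightarrow (A \oplus D))) \lor \lnot (((C \lor A) \oplus A) \oplus F) = \text{True} \lor \text{True} = \text{True}
D \leftrightarrow C = \text{True} \leftrightarrow \text{False} = \text{False}
((D \leftrightarrow (((C \to A) \oplus D) \leftrightarrow (A \oplus D))) \lor \lnot (((C \lor A) \oplus A) \oplus F)) \leftrightarrow (D \leftrightarrow C) = \text{True} \leftrightarrow \text{False} = \text{False}
(((D \leftrightarrow (((C \to A) \oplus D) \leftrightarrow (A \oplus D))) \lor \lnot (((C \lor A) \oplus A) \oplus F)) \leftrightarrow (D \leftrightarrow C)) \oplus A = \text{False} \oplus \text{True} = \text{True}

\text{True}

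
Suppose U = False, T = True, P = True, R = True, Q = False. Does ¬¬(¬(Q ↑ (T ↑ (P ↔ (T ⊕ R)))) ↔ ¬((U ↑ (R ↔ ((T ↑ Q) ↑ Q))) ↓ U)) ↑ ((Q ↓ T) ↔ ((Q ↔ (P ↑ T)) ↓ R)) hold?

T ⊕ R = True ⊕ True = False
P ↔ (T ⊕ R) = True ↔ False = False
T ↑ (P ↔ (T ⊕ R)) = True ↑ False = True
Q ↑ (T ↑ (P ↔ (T ⊕ R))) = False ↑ True = True
¬(Q ↑ (T ↑ (P ↔ (T ⊕ R)))) = ¬True = False
T ↑ Q = True ↑ False = True
(T ↑ Q) ↑ Q = True ↑ False = True
R ↔ ((T ↑ Q) ↑ Q) = True ↔ True = True
U ↑ (R ↔ ((T ↑ Q) ↑ Q)) = False ↑ True = True
(U ↑ (R ↔ ((T ↑ Q) ↑ Q))) ↓ U = True ↓ False = False
¬((U ↑ (R ↔ ((T ↑ Q) ↑ Q))) ↓ U) = ¬False = True
¬(Q ↑ (T ↑ (P ↔ (T ⊕ R)))) ↔ ¬((U ↑ (R ↔ ((T ↑ Q) ↑ Q))) ↓ U) = False ↔ True = False
¬(¬(Q ↑ (T ↑ (P ↔ (T ⊕ R)))) ↔ ¬((U ↑ (R ↔ ((T ↑ Q) ↑ Q))) ↓ U)) = ¬False = True
¬¬(¬(Q ↑ (T ↑ (P ↔ (T ⊕ R)))) ↔ ¬((U ↑ (R ↔ ((T ↑ Q) ↑ Q))) ↓ U)) = ¬True = False
Q ↓ T = False ↓ True = False
P ↑ T = True ↑ True = False
Q ↔ (P ↑ T) = False ↔ False = True
(Q ↔ (P ↑ T)) ↓ R = True ↓ True = False
(Q ↓ T) ↔ ((Q ↔ (P ↑ T)) ↓ R) = False ↔ False = True
¬¬(¬(Q ↑ (T ↑ (P ↔ (T ⊕ R)))) ↔ ¬((U ↑ (R ↔ ((T ↑ Q) ↑ Q))) ↓ U)) ↑ ((Q ↓ T) ↔ ((Q ↔ (P ↑ T)) ↓ R)) = False ↑ True = True

True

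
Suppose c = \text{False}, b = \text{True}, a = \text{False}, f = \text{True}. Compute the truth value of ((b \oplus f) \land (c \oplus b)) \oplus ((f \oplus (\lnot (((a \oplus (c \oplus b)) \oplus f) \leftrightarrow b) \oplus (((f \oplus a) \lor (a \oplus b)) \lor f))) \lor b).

\text{True}

b \oplus f = \text{True} \oplus \text{True} = \text{False}
c \oplus b = \text{False} \oplus \text{True} = \text{True}
(b \oplus f) \land (c \oplus b) = \text{False} \land \text{True} = \text{False}
c \oplus b = \text{False} \oplus \text{True} = \text{True}
a \oplus (c \oplus b) = \text{False} \oplus \text{True} = \text{True}
(a \oplus (c \oplus b)) \oplus f = \text{True} \oplus \text{True} = \text{False}
((a \oplus (c \oplus b)) \oplus f) \leftrightarrow b = \text{False} \leftrightarrow \text{True} = \text{False}
\lnot (((a \oplus (c \oplus b)) \oplus f) \leftrightarrow b) = \lnot \text{False} = \text{True}
f \oplus a = \text{True} \oplus \text{False} = \text{True}
a \oplus b = \text{False} \oplus \text{True} = \text{True}
(f \oplus a) \lor (a \oplus b) = \text{True} \lor \text{True} = \text{True}
((f \oplus a) \lor (a \oplus b)) \lor f = \text{True} \lor \text{True} = \text{True}
\lnot (((a \oplus (c \oplus b)) \oplus f) \leftrightarrow b) \oplus (((f \oplus a) \lor (a \oplus b)) \lor f) = \text{True} \oplus \text{True} = \text{False}
f \oplus (\lnot (((a \oplus (c \oplus b)) \oplus f) \leftrightarrow b) \oplus (((f \oplus a) \lor (a \oplus b)) \lor f)) = \text{True} \oplus \text{False} = \text{True}
(f \oplus (\lnot (((a \oplus (c \oplus b)) \oplus f) \leftrightarrow b) \oplus (((f \oplus a) \lor (a \oplus b)) \lor f))) \lor b = \text{True} \lor \text{True} = \text{True}
((b \oplus f) \land (c \oplus b)) \oplus ((f \oplus (\lnot (((a \oplus (c \oplus b)) \oplus f) \leftrightarrow b) \oplus (((f \oplus a) \lor (a \oplus b)) \lor f))) \lor b) = \text{False} \oplus \text{True} = \text{True}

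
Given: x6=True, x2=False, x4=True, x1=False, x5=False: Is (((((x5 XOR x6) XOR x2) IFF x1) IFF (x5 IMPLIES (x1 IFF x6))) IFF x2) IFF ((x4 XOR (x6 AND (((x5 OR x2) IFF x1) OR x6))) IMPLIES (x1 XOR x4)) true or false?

True

Substituting x6=True, x2=False, x4=True, x1=False, x5=False:
x5 XOR x6 = False XOR True = True
(x5 XOR x6) XOR x2 = True XOR False = True
((x5 XOR x6) XOR x2) IFF x1 = True IFF False = False
x1 IFF x6 = False IFF True = False
x5 IMPLIES (x1 IFF x6) = False IMPLIES False = True
(((x5 XOR x6) XOR x2) IFF x1) IFF (x5 IMPLIES (x1 IFF x6)) = False IFF True = False
((((x5 XOR x6) XOR x2) IFF x1) IFF (x5 IMPLIES (x1 IFF x6))) IFF x2 = False IFF False = True
x5 OR x2 = False OR False = False
(x5 OR x2) IFF x1 = False IFF False = True
((x5 OR x2) IFF x1) OR x6 = True OR True = True
x6 AND (((x5 OR x2) IFF x1) OR x6) = True AND True = True
x4 XOR (x6 AND (((x5 OR x2) IFF x1) OR x6)) = True XOR True = False
x1 XOR x4 = False XOR True = True
(x4 XOR (x6 AND (((x5 OR x2) IFF x1) OR x6))) IMPLIES (x1 XOR x4) = False IMPLIES True = True
(((((x5 XOR x6) XOR x2) IFF x1) IFF (x5 IMPLIES (x1 IFF x6))) IFF x2) IFF ((x4 XOR (x6 AND (((x5 OR x2) IFF x1) OR x6))) IMPLIES (x1 XOR x4)) = True IFF True = True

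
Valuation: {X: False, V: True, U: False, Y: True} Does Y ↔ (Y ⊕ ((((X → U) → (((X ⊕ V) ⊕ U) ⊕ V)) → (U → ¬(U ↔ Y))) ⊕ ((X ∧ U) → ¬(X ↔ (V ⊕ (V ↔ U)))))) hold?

X → U = False → False = True
X ⊕ V = False ⊕ True = True
(X ⊕ V) ⊕ U = True ⊕ False = True
((X ⊕ V) ⊕ U) ⊕ V = True ⊕ True = False
(X → U) → (((X ⊕ V) ⊕ U) ⊕ V) = True → False = False
U ↔ Y = False ↔ True = False
¬(U ↔ Y) = ¬False = True
U → ¬(U ↔ Y) = False → True = True
((X → U) → (((X ⊕ V) ⊕ U) ⊕ V)) → (U → ¬(U ↔ Y)) = False → True = True
X ∧ U = False ∧ False = False
V ↔ U = True ↔ False = False
V ⊕ (V ↔ U) = True ⊕ False = True
X ↔ (V ⊕ (V ↔ U)) = False ↔ True = False
¬(X ↔ (V ⊕ (V ↔ U))) = ¬False = True
(X ∧ U) → ¬(X ↔ (V ⊕ (V ↔ U))) = False → True = True
(((X → U) → (((X ⊕ V) ⊕ U) ⊕ V)) → (U → ¬(U ↔ Y))) ⊕ ((X ∧ U) → ¬(X ↔ (V ⊕ (V ↔ U)))) = True ⊕ True = False
Y ⊕ ((((X → U) → (((X ⊕ V) ⊕ U) ⊕ V)) → (U → ¬(U ↔ Y))) ⊕ ((X ∧ U) → ¬(X ↔ (V ⊕ (V ↔ U))))) = True ⊕ False = True
Y ↔ (Y ⊕ ((((X → U) → (((X ⊕ V) ⊕ U) ⊕ V)) → (U → ¬(U ↔ Y))) ⊕ ((X ∧ U) → ¬(X ↔ (V ⊕ (V ↔ U)))))) = True ↔ True = True

True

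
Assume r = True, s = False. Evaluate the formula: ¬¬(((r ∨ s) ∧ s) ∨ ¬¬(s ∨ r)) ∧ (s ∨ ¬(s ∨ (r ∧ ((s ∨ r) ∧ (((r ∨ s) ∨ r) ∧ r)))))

False

r ∨ s = True ∨ False = True
(r ∨ s) ∧ s = True ∧ False = False
s ∨ r = False ∨ True = True
¬(s ∨ r) = ¬True = False
¬¬(s ∨ r) = ¬False = True
((r ∨ s) ∧ s) ∨ ¬¬(s ∨ r) = False ∨ True = True
¬(((r ∨ s) ∧ s) ∨ ¬¬(s ∨ r)) = ¬True = False
¬¬(((r ∨ s) ∧ s) ∨ ¬¬(s ∨ r)) = ¬False = True
s ∨ r = False ∨ True = True
r ∨ s = True ∨ False = True
(r ∨ s) ∨ r = True ∨ True = True
((r ∨ s) ∨ r) ∧ r = True ∧ True = True
(s ∨ r) ∧ (((r ∨ s) ∨ r) ∧ r) = True ∧ True = True
r ∧ ((s ∨ r) ∧ (((r ∨ s) ∨ r) ∧ r)) = True ∧ True = True
s ∨ (r ∧ ((s ∨ r) ∧ (((r ∨ s) ∨ r) ∧ r))) = False ∨ True = True
¬(s ∨ (r ∧ ((s ∨ r) ∧ (((r ∨ s) ∨ r) ∧ r)))) = ¬True = False
s ∨ ¬(s ∨ (r ∧ ((s ∨ r) ∧ (((r ∨ s) ∨ r) ∧ r)))) = False ∨ False = False
¬¬(((r ∨ s) ∧ s) ∨ ¬¬(s ∨ r)) ∧ (s ∨ ¬(s ∨ (r ∧ ((s ∨ r) ∧ (((r ∨ s) ∨ r) ∧ r))))) = True ∧ False = False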